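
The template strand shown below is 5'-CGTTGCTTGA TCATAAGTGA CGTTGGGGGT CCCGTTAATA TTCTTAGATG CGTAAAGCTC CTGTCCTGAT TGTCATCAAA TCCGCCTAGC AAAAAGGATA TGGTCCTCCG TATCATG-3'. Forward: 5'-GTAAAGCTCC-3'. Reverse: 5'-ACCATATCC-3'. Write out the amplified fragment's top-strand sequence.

5'-GTAAAGCTCCTGTCCTGATTGTCATCAAATCCGCCTAGCAAAAAGGATATGGT-3'

Scanning the template, GTAAAGCTCC occurs at positions 52–61; this primer anneals to the bottom strand there with its 3' end pointing downstream.
The reverse primer's reverse complement is GGATATGGT, which matches the template at positions 96–104.
The product is the template from position 52 through 104 (53 bp).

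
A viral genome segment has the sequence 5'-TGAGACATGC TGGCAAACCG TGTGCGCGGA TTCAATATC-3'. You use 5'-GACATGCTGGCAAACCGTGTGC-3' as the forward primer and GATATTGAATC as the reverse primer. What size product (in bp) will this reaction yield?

Scanning the template, GACATGCTGGCAAACCGTGTGC occurs at positions 4–25; this primer anneals to the bottom strand there with its 3' end pointing downstream.
Taking the reverse complement of GATATTGAATC gives GATTCAATATC, found at positions 29–39 on the template; the primer anneals here to the top strand with its 3' end pointing upstream.
The product runs from position 4 to position 39, so its length is 39 − 4 + 1 = 36 bp.

36 bp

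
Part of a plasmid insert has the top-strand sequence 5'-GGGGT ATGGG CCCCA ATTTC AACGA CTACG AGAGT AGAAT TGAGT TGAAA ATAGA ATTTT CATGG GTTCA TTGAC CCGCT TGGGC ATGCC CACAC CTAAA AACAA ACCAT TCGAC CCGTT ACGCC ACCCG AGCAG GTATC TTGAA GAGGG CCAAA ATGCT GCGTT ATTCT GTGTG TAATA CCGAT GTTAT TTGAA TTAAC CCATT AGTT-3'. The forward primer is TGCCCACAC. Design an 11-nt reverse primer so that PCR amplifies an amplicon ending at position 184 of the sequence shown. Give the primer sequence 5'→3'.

5'-TCGGTATTACA-3'

The forward primer binds at positions 87–95; the product's 3' end on the top strand is position 184.
The reverse primer anneals to the top strand over positions 174–184, i.e. to TGTAATACCGA.
Its sequence written 5'→3' is the reverse complement: TCGGTATTACA.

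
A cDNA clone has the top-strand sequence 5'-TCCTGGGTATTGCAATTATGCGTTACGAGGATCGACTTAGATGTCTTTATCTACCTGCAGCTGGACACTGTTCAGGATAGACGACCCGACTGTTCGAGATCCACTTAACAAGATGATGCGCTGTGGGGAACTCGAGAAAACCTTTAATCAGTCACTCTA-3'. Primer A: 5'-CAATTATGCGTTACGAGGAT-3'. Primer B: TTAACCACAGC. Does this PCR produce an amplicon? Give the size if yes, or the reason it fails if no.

Primer B (TTAACCACAGC) does not match the top strand, and its reverse complement GCTGTGGTTAA does not match either.
With no annealing site for primer B, no amplification occurs.

No product — primer B has no binding site in the template.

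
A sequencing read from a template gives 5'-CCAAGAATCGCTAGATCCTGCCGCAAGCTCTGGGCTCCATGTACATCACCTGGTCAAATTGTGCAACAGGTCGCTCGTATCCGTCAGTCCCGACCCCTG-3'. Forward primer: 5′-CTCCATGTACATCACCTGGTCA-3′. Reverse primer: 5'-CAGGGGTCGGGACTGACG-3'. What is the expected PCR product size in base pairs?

65 bp

The forward primer matches the template at positions 35–56.
Taking the reverse complement of CAGGGGTCGGGACTGACG gives CGTCAGTCCCGACCCCTG, found at positions 82–99 on the template; the primer anneals here to the top strand with its 3' end pointing upstream.
The product runs from position 35 to position 99, so its length is 99 − 35 + 1 = 65 bp.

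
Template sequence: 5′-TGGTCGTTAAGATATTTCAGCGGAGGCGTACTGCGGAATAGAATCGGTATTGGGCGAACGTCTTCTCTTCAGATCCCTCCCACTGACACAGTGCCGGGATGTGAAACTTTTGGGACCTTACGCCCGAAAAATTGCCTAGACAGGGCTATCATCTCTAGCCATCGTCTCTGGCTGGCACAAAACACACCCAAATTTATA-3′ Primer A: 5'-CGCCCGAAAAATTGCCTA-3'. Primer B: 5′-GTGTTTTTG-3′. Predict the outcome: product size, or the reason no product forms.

No product — primer B has no binding site in the template.

Primer B (GTGTTTTTG) does not match the top strand, and its reverse complement CAAAAACAC does not match either.
With no annealing site for primer B, no amplification occurs.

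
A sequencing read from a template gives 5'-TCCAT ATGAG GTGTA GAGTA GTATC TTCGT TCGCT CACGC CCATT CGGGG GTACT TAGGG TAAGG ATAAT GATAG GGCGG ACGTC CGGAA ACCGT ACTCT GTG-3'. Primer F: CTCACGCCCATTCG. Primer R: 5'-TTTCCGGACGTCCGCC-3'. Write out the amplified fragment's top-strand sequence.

5'-CTCACGCCCATTCGGGGGTACTTAGGGTAAGGATAATGATAGGGCGGACGTCCGGAAA-3'

Scanning the template, CTCACGCCCATTCG occurs at positions 34–47; this primer anneals to the bottom strand there with its 3' end pointing downstream.
The reverse primer's reverse complement is GGCGGACGTCCGGAAA, which matches the template at positions 76–91.
The product is the template from position 34 through 91 (58 bp).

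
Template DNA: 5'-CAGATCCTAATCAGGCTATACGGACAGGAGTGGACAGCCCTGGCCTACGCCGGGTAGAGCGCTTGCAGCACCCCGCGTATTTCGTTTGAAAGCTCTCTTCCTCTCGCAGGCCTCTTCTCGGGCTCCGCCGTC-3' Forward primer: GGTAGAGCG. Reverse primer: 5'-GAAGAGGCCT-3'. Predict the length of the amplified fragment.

Scanning the template, GGTAGAGCG occurs at positions 53–61; this primer anneals to the bottom strand there with its 3' end pointing downstream.
Reverse complement of the reverse primer: AGGCCTCTTC. This occurs on the top strand at positions 108–117.
Product length = (reverse-primer end) − (forward-primer start) + 1 = 117 − 53 + 1 = 65 bp.

65 bp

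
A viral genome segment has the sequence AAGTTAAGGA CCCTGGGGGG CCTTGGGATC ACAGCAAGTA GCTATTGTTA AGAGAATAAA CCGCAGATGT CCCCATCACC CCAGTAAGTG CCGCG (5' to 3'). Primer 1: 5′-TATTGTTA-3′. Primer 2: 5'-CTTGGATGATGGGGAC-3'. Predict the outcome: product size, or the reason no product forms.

No product — primer 2 has no binding site in the template.

Primer 2 (CTTGGATGATGGGGAC) does not match the top strand, and its reverse complement GTCCCCATCATCCAAG does not match either.
With no annealing site for primer 2, no amplification occurs.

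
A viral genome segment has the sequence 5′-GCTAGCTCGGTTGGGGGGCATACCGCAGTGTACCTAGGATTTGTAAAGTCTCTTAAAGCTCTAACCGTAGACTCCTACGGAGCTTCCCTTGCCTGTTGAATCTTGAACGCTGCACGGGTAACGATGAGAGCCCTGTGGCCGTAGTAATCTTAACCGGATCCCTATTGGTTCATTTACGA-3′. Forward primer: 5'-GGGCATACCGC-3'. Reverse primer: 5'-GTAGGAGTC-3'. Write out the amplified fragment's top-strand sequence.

Scanning the template, GGGCATACCGC occurs at positions 16–26; this primer anneals to the bottom strand there with its 3' end pointing downstream.
Reverse complement of the reverse primer: GACTCCTAC. This occurs on the top strand at positions 70–78.
The product is the template from position 16 through 78 (63 bp).

5'-GGGCATACCGCAGTGTACCTAGGATTTGTAAAGTCTCTTAAAGCTCTAACCGTAGACTCCTAC-3'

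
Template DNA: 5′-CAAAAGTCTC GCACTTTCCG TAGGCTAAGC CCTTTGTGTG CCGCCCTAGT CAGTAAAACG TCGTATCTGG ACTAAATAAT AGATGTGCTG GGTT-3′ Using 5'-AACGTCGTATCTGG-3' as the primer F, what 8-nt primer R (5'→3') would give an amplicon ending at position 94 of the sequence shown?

The forward primer binds at positions 57–70; the product's 3' end on the top strand is position 94.
The reverse primer anneals to the top strand over positions 87–94, i.e. to GCTGGGTT.
Its sequence written 5'→3' is the reverse complement: AACCCAGC.

5'-AACCCAGC-3'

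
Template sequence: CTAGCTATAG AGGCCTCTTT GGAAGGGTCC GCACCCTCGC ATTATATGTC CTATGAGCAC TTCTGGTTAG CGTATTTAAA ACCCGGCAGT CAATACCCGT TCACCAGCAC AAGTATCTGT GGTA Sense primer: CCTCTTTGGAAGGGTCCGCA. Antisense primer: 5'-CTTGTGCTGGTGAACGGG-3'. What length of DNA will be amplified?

The forward primer matches the template at positions 14–33.
The reverse primer's reverse complement is CCCGTTCACCAGCACAAG, which matches the template at positions 96–113.
Product length = (reverse-primer end) − (forward-primer start) + 1 = 113 − 14 + 1 = 100 bp.

100 bp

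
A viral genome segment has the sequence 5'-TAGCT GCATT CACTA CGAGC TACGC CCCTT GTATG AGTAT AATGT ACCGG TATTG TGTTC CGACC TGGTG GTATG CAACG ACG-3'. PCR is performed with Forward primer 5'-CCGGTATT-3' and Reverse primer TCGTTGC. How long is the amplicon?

35 bp

Scanning the template, CCGGTATT occurs at positions 47–54; this primer anneals to the bottom strand there with its 3' end pointing downstream.
Taking the reverse complement of TCGTTGC gives GCAACGA, found at positions 75–81 on the template; the primer anneals here to the top strand with its 3' end pointing upstream.
The product runs from position 47 to position 81, so its length is 81 − 47 + 1 = 35 bp.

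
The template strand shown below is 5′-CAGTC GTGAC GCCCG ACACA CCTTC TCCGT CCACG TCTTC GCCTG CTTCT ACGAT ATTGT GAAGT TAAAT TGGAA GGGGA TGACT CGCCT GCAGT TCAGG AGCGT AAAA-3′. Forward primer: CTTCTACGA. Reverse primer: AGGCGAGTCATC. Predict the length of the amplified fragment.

45 bp

The forward primer matches the template at positions 46–54.
Taking the reverse complement of AGGCGAGTCATC gives GATGACTCGCCT, found at positions 79–90 on the template; the primer anneals here to the top strand with its 3' end pointing upstream.
Amplicon spans positions 46–90: 45 bp.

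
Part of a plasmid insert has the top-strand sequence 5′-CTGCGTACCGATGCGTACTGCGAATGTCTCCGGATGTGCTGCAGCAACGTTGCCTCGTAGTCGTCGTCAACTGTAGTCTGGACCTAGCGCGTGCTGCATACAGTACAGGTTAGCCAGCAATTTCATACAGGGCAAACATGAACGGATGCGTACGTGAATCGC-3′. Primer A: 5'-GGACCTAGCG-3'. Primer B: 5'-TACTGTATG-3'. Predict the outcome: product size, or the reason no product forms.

Yes — a 26 bp product.

Primer A (GGACCTAGCG) matches the top strand at positions 80–89; it acts as a forward primer.
Primer B's reverse complement is CATACAGTA, matching the top strand at positions 97–105; it acts as a reverse primer.
The 3' ends face each other across positions 80–105, giving a 26 bp product.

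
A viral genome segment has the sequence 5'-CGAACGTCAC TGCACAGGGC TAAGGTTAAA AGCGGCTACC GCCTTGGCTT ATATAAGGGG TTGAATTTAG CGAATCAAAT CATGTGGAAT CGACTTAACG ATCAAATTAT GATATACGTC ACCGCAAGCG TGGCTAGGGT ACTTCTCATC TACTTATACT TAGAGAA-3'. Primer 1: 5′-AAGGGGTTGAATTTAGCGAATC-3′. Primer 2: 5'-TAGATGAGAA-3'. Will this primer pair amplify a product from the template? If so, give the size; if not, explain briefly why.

Primer 1 (AAGGGGTTGAATTTAGCGAATC) matches the top strand at positions 55–76; it acts as a forward primer.
Primer 2's reverse complement is TTCTCATCTA, matching the top strand at positions 143–152; it acts as a reverse primer.
The 3' ends face each other across positions 55–152, giving a 98 bp product.

Yes — a 98 bp product.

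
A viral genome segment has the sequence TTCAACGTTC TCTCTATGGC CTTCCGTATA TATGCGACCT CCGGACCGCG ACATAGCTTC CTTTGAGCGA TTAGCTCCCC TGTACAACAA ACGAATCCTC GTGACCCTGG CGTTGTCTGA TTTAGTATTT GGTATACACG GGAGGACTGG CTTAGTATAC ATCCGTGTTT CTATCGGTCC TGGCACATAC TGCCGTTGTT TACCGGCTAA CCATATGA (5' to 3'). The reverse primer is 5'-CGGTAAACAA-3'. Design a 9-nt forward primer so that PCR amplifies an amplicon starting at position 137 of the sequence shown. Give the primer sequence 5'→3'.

5'-CACGGGAGG-3'

The reverse primer's reverse complement TTGTTTACCG matches the template at positions 196–205; the product starts at position 137.
The forward primer is identical to the top strand over positions 137–145: CACGGGAGG.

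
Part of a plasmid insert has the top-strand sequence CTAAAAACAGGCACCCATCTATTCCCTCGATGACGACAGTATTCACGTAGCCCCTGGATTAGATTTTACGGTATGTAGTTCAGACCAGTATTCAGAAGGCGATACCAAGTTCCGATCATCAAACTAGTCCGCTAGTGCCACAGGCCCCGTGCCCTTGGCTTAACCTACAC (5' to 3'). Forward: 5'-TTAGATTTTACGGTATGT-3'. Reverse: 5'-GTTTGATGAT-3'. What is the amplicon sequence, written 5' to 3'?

The forward primer matches the template at positions 59–76.
Reverse complement of the reverse primer: ATCATCAAAC. This occurs on the top strand at positions 115–124.
The product is the template from position 59 through 124 (66 bp).

5'-TTAGATTTTACGGTATGTAGTTCAGACCAGTATTCAGAAGGCGATACCAAGTTCCGATCATCAAAC-3'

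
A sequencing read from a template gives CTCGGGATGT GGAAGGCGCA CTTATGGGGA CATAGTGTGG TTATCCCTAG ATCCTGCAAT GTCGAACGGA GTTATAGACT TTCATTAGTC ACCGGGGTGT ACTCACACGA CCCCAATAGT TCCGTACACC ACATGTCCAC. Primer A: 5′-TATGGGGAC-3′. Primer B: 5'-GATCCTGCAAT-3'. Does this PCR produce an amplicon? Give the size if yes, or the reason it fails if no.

Primer A (TATGGGGAC) matches the top strand at positions 23–31 (3' end points downstream).
Primer B (GATCCTGCAAT) also matches the top strand directly, at positions 50–60 — its reverse complement ATTGCAGGATC is not present.
Both primers anneal to the bottom strand with 3' ends pointing the same way, so neither can prime synthesis back toward the other.

No product — both primers anneal to the same strand and extend in the same direction.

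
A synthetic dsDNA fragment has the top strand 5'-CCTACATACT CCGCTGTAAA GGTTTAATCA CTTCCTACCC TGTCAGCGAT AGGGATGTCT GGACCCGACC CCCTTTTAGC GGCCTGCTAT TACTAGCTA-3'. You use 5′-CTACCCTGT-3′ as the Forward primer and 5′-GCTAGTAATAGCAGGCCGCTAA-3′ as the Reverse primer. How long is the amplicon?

Scanning the template, CTACCCTGT occurs at positions 35–43; this primer anneals to the bottom strand there with its 3' end pointing downstream.
Reverse complement of the reverse primer: TTAGCGGCCTGCTATTACTAGC. This occurs on the top strand at positions 76–97.
Product length = (reverse-primer end) − (forward-primer start) + 1 = 97 − 35 + 1 = 63 bp.

63 bp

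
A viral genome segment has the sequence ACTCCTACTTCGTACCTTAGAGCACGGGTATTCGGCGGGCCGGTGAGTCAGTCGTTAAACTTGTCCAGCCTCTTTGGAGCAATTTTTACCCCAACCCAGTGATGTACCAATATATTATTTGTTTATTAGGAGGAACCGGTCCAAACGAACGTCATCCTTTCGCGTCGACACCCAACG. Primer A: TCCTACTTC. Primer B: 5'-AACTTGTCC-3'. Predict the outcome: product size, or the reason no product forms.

Primer A (TCCTACTTC) matches the top strand at positions 3–11 (3' end points downstream).
Primer B (AACTTGTCC) also matches the top strand directly, at positions 58–66 — its reverse complement GGACAAGTT is not present.
Both primers anneal to the bottom strand with 3' ends pointing the same way, so neither can prime synthesis back toward the other.

No product — both primers anneal to the same strand and extend in the same direction.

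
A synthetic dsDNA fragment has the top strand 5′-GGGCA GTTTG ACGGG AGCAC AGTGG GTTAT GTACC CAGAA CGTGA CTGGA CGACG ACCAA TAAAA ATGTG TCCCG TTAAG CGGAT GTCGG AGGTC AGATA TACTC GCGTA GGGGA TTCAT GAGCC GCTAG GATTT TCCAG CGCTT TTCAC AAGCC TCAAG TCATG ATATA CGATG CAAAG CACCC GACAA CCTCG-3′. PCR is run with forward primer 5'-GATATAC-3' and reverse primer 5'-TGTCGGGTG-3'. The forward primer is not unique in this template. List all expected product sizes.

The forward primer GATATAC matches the top strand at positions 97–103, 165–171.
The reverse primer's reverse complement is CACCCGACA, matching at positions 181–189.
Each forward site pairs with the reverse site to give a product ending at position 189: sizes 93, 25 bp.

93 bp, 25 bp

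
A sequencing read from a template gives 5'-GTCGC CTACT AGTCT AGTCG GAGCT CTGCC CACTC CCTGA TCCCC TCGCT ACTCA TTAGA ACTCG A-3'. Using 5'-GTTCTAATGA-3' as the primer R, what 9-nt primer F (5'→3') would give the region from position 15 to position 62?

The reverse primer's reverse complement TCATTAGAAC matches the template at positions 53–62; the product starts at position 15.
The forward primer is identical to the top strand over positions 15–23: TAGTCGGAG.

5'-TAGTCGGAG-3'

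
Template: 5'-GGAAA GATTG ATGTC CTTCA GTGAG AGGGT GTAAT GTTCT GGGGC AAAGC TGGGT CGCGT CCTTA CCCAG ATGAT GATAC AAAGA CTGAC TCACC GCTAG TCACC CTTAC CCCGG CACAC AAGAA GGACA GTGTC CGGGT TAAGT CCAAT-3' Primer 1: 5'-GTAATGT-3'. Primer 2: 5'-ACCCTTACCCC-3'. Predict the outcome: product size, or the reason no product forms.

No product — both primers anneal to the same strand and extend in the same direction.

Primer 1 (GTAATGT) matches the top strand at positions 31–37 (3' end points downstream).
Primer 2 (ACCCTTACCCC) also matches the top strand directly, at positions 103–113 — its reverse complement GGGGTAAGGGT is not present.
Both primers anneal to the bottom strand with 3' ends pointing the same way, so neither can prime synthesis back toward the other.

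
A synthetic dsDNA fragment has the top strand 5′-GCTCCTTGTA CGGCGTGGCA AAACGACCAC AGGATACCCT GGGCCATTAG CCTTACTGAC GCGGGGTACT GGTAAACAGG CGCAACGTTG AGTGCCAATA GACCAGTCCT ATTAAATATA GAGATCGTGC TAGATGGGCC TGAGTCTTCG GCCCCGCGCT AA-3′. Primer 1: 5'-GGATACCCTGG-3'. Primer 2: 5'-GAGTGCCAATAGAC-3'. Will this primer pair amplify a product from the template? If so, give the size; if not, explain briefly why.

No product — both primers anneal to the same strand and extend in the same direction.

Primer 1 (GGATACCCTGG) matches the top strand at positions 32–42 (3' end points downstream).
Primer 2 (GAGTGCCAATAGAC) also matches the top strand directly, at positions 90–103 — its reverse complement GTCTATTGGCACTC is not present.
Both primers anneal to the bottom strand with 3' ends pointing the same way, so neither can prime synthesis back toward the other.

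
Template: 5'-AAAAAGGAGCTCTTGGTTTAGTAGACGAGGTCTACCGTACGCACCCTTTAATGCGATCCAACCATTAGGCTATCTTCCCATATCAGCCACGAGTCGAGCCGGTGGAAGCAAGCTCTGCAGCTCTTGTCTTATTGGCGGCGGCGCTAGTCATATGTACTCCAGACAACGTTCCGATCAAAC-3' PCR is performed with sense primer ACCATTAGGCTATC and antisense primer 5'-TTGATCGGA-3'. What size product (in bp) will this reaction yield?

118 bp

Scanning the template, ACCATTAGGCTATC occurs at positions 61–74; this primer anneals to the bottom strand there with its 3' end pointing downstream.
The reverse primer's reverse complement is TCCGATCAA, which matches the template at positions 170–178.
Product length = (reverse-primer end) − (forward-primer start) + 1 = 178 − 61 + 1 = 118 bp.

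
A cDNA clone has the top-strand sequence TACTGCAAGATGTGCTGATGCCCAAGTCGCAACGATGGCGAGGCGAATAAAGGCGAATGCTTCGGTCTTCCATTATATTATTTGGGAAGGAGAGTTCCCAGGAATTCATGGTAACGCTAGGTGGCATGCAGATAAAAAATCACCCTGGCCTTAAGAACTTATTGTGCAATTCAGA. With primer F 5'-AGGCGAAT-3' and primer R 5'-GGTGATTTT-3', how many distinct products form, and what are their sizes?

The forward primer AGGCGAAT matches the top strand at positions 41–48, 51–58.
The reverse primer's reverse complement is AAAATCACC, matching at positions 136–144.
Each forward site pairs with the reverse site to give a product ending at position 144: sizes 104, 94 bp.

Two products: 104 bp, 94 bp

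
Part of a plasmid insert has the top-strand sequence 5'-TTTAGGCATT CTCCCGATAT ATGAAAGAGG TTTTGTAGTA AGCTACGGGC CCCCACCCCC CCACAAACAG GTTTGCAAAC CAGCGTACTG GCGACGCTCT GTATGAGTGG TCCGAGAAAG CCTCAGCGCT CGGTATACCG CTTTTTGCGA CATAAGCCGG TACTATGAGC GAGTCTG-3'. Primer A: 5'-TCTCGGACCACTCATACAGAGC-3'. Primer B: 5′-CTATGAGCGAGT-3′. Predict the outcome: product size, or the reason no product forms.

Primer A (TCTCGGACCACTCATACAGAGC) has reverse complement GCTCTGTATGAGTGGTCCGAGA, which matches the top strand at positions 96–117; primer A anneals to the top strand there with its 3' end pointing upstream toward position 96.
Primer B (CTATGAGCGAGT) matches the top strand directly at positions 163–174; it anneals to the bottom strand with its 3' end pointing downstream toward position 174.
The 3' ends diverge (primer A extends toward position 1, primer B toward position 177), so the primers never converge on a shared product.

No product — the primers' 3' ends point away from each other.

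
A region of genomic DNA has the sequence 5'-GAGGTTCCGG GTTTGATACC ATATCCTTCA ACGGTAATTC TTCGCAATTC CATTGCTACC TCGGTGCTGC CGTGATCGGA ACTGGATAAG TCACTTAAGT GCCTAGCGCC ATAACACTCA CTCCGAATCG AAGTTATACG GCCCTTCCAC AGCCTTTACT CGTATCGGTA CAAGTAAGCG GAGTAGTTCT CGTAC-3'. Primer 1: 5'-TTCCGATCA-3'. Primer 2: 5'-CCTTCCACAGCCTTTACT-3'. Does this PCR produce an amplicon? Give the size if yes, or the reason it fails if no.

Primer 1 (TTCCGATCA) has reverse complement TGATCGGAA, which matches the top strand at positions 73–81; primer 1 anneals to the top strand there with its 3' end pointing upstream toward position 73.
Primer 2 (CCTTCCACAGCCTTTACT) matches the top strand directly at positions 143–160; it anneals to the bottom strand with its 3' end pointing downstream toward position 160.
The 3' ends diverge (primer 1 extends toward position 1, primer 2 toward position 195), so the primers never converge on a shared product.

No product — the primers' 3' ends point away from each other.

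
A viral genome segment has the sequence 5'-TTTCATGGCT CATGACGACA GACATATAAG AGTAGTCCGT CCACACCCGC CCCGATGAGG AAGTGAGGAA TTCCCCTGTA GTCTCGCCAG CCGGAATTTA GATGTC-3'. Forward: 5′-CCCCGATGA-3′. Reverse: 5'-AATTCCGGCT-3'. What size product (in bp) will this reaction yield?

49 bp

The forward primer matches the template at positions 50–58.
Reverse complement of the reverse primer: AGCCGGAATT. This occurs on the top strand at positions 89–98.
The product runs from position 50 to position 98, so its length is 98 − 50 + 1 = 49 bp.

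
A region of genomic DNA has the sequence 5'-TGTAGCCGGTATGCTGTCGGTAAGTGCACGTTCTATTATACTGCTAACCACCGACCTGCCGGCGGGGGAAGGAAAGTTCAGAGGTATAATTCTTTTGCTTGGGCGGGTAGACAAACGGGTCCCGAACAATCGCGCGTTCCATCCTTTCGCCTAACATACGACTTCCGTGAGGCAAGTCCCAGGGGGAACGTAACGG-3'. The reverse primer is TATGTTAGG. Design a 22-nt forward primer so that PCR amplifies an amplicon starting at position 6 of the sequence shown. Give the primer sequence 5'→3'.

5'-CCGGTATGCTGTCGGTAAGTGC-3'

The reverse primer's reverse complement CCTAACATA matches the template at positions 150–158; the product starts at position 6.
The forward primer is identical to the top strand over positions 6–27: CCGGTATGCTGTCGGTAAGTGC.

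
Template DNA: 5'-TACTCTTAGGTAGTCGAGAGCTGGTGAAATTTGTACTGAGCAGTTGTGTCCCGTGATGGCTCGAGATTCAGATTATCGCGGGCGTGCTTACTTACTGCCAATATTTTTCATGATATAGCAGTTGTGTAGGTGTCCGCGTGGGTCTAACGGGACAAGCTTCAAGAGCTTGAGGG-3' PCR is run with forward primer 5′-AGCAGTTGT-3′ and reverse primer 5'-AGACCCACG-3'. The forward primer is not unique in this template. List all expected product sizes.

107 bp, 29 bp

The forward primer AGCAGTTGT matches the top strand at positions 39–47, 117–125.
The reverse primer's reverse complement is CGTGGGTCT, matching at positions 137–145.
Each forward site pairs with the reverse site to give a product ending at position 145: sizes 107, 29 bp.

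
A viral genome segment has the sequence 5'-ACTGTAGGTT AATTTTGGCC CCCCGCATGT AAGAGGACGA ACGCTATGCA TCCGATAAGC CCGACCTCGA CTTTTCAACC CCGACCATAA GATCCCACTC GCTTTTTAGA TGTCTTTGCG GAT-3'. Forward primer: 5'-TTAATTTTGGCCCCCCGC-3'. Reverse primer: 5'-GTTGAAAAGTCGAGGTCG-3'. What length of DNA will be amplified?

71 bp

The forward primer matches the template at positions 9–26.
Reverse complement of the reverse primer: CGACCTCGACTTTTCAAC. This occurs on the top strand at positions 62–79.
The product runs from position 9 to position 79, so its length is 79 − 9 + 1 = 71 bp.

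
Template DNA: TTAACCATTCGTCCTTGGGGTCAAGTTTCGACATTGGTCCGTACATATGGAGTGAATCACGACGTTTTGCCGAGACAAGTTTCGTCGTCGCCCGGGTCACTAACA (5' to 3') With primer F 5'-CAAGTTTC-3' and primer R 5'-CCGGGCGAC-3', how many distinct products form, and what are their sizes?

Two products: 74 bp, 20 bp

The forward primer CAAGTTTC matches the top strand at positions 22–29, 76–83.
The reverse primer's reverse complement is GTCGCCCGG, matching at positions 87–95.
Each forward site pairs with the reverse site to give a product ending at position 95: sizes 74, 20 bp.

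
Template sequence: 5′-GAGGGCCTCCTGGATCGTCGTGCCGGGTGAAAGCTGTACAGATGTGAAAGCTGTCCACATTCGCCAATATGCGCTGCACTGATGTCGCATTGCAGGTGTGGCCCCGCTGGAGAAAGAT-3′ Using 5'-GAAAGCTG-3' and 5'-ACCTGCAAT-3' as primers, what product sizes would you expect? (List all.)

The forward primer GAAAGCTG matches the top strand at positions 29–36, 46–53.
The reverse primer's reverse complement is ATTGCAGGT, matching at positions 89–97.
Each forward site pairs with the reverse site to give a product ending at position 97: sizes 69, 52 bp.

69 bp, 52 bp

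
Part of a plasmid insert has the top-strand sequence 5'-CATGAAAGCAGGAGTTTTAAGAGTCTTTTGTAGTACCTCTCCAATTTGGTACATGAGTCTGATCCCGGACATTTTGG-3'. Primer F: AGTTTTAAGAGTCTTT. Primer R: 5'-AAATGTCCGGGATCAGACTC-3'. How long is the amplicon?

62 bp

Scanning the template, AGTTTTAAGAGTCTTT occurs at positions 13–28; this primer anneals to the bottom strand there with its 3' end pointing downstream.
Taking the reverse complement of AAATGTCCGGGATCAGACTC gives GAGTCTGATCCCGGACATTT, found at positions 55–74 on the template; the primer anneals here to the top strand with its 3' end pointing upstream.
Amplicon spans positions 13–74: 62 bp.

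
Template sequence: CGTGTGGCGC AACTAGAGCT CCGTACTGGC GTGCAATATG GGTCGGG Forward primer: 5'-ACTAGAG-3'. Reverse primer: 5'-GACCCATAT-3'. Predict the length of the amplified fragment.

33 bp

Scanning the template, ACTAGAG occurs at positions 12–18; this primer anneals to the bottom strand there with its 3' end pointing downstream.
Taking the reverse complement of GACCCATAT gives ATATGGGTC, found at positions 36–44 on the template; the primer anneals here to the top strand with its 3' end pointing upstream.
The product runs from position 12 to position 44, so its length is 44 − 12 + 1 = 33 bp.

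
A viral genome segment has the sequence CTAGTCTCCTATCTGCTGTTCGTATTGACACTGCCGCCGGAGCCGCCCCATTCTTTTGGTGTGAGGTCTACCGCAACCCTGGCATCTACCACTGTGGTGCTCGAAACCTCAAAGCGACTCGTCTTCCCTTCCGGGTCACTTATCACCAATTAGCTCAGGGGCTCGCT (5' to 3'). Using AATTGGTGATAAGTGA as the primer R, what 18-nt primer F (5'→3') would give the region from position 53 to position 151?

The reverse primer's reverse complement TCACTTATCACCAATT matches the template at positions 136–151; the product starts at position 53.
The forward primer is identical to the top strand over positions 53–70: CTTTTGGTGTGAGGTCTA.

5'-CTTTTGGTGTGAGGTCTA-3'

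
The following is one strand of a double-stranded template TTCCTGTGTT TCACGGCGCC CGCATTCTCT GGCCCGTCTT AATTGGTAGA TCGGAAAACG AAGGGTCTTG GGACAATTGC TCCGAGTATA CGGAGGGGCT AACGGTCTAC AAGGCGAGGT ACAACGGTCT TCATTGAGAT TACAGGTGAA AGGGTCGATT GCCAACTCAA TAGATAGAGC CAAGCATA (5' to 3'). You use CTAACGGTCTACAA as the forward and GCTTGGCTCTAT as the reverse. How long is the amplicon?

87 bp

Scanning the template, CTAACGGTCTACAA occurs at positions 99–112; this primer anneals to the bottom strand there with its 3' end pointing downstream.
Taking the reverse complement of GCTTGGCTCTAT gives ATAGAGCCAAGC, found at positions 174–185 on the template; the primer anneals here to the top strand with its 3' end pointing upstream.
Product length = (reverse-primer end) − (forward-primer start) + 1 = 185 − 99 + 1 = 87 bp.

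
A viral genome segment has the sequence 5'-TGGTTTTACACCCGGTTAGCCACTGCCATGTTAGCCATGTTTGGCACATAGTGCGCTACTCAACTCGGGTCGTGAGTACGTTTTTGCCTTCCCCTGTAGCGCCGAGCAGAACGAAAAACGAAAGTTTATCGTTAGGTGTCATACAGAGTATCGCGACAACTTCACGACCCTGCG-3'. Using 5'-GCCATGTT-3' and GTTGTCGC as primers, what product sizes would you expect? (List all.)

The forward primer GCCATGTT matches the top strand at positions 25–32, 34–41.
The reverse primer's reverse complement is GCGACAAC, matching at positions 153–160.
Each forward site pairs with the reverse site to give a product ending at position 160: sizes 136, 127 bp.

136 bp, 127 bp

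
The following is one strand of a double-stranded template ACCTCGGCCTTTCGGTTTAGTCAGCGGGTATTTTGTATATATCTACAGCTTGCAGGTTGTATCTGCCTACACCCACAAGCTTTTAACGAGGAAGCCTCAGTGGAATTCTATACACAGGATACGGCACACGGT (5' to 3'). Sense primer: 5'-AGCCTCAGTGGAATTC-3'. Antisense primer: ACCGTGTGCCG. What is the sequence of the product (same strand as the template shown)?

Scanning the template, AGCCTCAGTGGAATTC occurs at positions 93–108; this primer anneals to the bottom strand there with its 3' end pointing downstream.
Taking the reverse complement of ACCGTGTGCCG gives CGGCACACGGT, found at positions 122–132 on the template; the primer anneals here to the top strand with its 3' end pointing upstream.
The product is the template from position 93 through 132 (40 bp).

5'-AGCCTCAGTGGAATTCTATACACAGGATACGGCACACGGT-3'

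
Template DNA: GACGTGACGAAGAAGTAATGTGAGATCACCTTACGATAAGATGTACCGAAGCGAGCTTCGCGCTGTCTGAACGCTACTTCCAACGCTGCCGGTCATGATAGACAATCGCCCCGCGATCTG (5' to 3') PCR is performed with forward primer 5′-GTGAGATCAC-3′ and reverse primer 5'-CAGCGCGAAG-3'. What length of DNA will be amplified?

46 bp

Scanning the template, GTGAGATCAC occurs at positions 20–29; this primer anneals to the bottom strand there with its 3' end pointing downstream.
Taking the reverse complement of CAGCGCGAAG gives CTTCGCGCTG, found at positions 56–65 on the template; the primer anneals here to the top strand with its 3' end pointing upstream.
Amplicon spans positions 20–65: 46 bp.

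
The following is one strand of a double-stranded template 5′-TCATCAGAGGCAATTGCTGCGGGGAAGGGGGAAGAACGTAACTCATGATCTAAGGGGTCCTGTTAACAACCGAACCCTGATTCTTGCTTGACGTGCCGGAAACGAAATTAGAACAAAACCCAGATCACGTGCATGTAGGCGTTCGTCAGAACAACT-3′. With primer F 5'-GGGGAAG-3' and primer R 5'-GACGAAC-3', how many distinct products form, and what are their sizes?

The forward primer GGGGAAG matches the top strand at positions 21–27, 28–34.
The reverse primer's reverse complement is GTTCGTC, matching at positions 141–147.
Each forward site pairs with the reverse site to give a product ending at position 147: sizes 127, 120 bp.

Two products: 127 bp, 120 bp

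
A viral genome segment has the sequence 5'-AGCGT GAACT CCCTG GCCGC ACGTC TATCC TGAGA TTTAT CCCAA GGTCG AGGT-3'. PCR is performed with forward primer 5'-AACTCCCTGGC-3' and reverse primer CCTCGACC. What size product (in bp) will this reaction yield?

Scanning the template, AACTCCCTGGC occurs at positions 7–17; this primer anneals to the bottom strand there with its 3' end pointing downstream.
Taking the reverse complement of CCTCGACC gives GGTCGAGG, found at positions 46–53 on the template; the primer anneals here to the top strand with its 3' end pointing upstream.
The product runs from position 7 to position 53, so its length is 53 − 7 + 1 = 47 bp.

47 bp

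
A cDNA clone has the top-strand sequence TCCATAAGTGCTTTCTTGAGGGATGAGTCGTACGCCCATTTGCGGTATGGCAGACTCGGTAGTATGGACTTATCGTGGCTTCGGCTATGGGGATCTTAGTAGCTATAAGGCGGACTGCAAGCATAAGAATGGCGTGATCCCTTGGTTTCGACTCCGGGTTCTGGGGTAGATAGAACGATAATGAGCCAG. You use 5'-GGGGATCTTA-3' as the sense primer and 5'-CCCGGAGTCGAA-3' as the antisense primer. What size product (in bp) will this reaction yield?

70 bp

The forward primer matches the template at positions 89–98.
The reverse primer's reverse complement is TTCGACTCCGGG, which matches the template at positions 147–158.
Product length = (reverse-primer end) − (forward-primer start) + 1 = 158 − 89 + 1 = 70 bp.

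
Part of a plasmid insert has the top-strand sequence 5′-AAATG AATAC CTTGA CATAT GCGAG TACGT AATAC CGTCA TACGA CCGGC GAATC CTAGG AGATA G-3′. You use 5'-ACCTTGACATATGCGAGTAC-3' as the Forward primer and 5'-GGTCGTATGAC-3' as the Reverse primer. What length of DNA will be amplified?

Scanning the template, ACCTTGACATATGCGAGTAC occurs at positions 9–28; this primer anneals to the bottom strand there with its 3' end pointing downstream.
Reverse complement of the reverse primer: GTCATACGACC. This occurs on the top strand at positions 37–47.
Product length = (reverse-primer end) − (forward-primer start) + 1 = 47 − 9 + 1 = 39 bp.

39 bp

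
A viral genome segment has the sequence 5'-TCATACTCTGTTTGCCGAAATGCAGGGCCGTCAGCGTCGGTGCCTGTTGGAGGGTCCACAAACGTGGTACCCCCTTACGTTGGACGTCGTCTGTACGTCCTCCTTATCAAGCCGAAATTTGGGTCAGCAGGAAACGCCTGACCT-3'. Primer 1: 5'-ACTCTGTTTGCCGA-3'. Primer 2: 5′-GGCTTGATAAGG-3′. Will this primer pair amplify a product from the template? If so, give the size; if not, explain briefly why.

Yes — a 109 bp product.

Primer 1 (ACTCTGTTTGCCGA) matches the top strand at positions 5–18; it acts as a forward primer.
Primer 2's reverse complement is CCTTATCAAGCC, matching the top strand at positions 102–113; it acts as a reverse primer.
The 3' ends face each other across positions 5–113, giving a 109 bp product.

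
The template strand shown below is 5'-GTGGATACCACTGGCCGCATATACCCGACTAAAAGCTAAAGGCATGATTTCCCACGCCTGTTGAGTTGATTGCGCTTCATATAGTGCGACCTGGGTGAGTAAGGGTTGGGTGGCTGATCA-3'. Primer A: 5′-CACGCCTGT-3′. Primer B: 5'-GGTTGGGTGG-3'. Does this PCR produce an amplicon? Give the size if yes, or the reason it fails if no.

Primer A (CACGCCTGT) matches the top strand at positions 53–61 (3' end points downstream).
Primer B (GGTTGGGTGG) also matches the top strand directly, at positions 104–113 — its reverse complement CCACCCAACC is not present.
Both primers anneal to the bottom strand with 3' ends pointing the same way, so neither can prime synthesis back toward the other.

No product — both primers anneal to the same strand and extend in the same direction.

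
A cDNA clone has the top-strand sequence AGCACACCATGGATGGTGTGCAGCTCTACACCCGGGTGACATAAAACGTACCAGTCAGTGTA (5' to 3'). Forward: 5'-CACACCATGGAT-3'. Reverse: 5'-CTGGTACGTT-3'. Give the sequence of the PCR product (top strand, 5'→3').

Scanning the template, CACACCATGGAT occurs at positions 3–14; this primer anneals to the bottom strand there with its 3' end pointing downstream.
Reverse complement of the reverse primer: AACGTACCAG. This occurs on the top strand at positions 45–54.
The product is the template from position 3 through 54 (52 bp).

5'-CACACCATGGATGGTGTGCAGCTCTACACCCGGGTGACATAAAACGTACCAG-3'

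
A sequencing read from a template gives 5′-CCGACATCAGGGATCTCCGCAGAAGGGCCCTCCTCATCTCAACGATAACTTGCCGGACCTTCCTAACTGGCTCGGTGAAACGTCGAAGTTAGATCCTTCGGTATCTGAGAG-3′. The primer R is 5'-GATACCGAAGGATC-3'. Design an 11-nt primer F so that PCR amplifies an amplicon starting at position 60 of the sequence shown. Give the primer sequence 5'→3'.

5'-TTCCTAACTGG-3'

The reverse primer's reverse complement GATCCTTCGGTATC matches the template at positions 92–105; the product starts at position 60.
The forward primer is identical to the top strand over positions 60–70: TTCCTAACTGG.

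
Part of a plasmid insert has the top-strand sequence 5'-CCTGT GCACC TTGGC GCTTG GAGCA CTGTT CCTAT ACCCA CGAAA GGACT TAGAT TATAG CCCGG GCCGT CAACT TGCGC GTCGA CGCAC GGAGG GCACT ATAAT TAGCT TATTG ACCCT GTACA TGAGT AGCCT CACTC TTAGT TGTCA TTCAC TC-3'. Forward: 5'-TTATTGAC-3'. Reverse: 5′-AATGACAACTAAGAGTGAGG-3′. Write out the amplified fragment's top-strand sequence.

5'-TTATTGACCCTGTACATGAGTAGCCTCACTCTTAGTTGTCATT-3'

The forward primer matches the template at positions 110–117.
The reverse primer's reverse complement is CCTCACTCTTAGTTGTCATT, which matches the template at positions 133–152.
The product is the template from position 110 through 152 (43 bp).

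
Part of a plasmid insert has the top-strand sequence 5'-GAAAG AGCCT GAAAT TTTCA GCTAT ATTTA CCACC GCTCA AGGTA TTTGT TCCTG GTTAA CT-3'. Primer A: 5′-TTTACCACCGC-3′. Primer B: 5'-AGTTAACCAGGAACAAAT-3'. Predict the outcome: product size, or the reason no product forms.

Primer A (TTTACCACCGC) matches the top strand at positions 27–37; it acts as a forward primer.
Primer B's reverse complement is ATTTGTTCCTGGTTAACT, matching the top strand at positions 45–62; it acts as a reverse primer.
The 3' ends face each other across positions 27–62, giving a 36 bp product.

Yes — a 36 bp product.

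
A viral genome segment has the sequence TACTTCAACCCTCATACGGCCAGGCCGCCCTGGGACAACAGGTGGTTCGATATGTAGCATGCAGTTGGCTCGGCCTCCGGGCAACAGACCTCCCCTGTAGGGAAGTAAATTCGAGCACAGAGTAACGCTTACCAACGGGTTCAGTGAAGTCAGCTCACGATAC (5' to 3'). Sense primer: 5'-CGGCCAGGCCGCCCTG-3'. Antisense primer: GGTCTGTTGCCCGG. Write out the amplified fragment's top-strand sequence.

Forward primer CGGCCAGGCCGCCCTG is found on the top strand at positions 17–32.
Taking the reverse complement of GGTCTGTTGCCCGG gives CCGGGCAACAGACC, found at positions 77–90 on the template; the primer anneals here to the top strand with its 3' end pointing upstream.
The product is the template from position 17 through 90 (74 bp).

5'-CGGCCAGGCCGCCCTGGGACAACAGGTGGTTCGATATGTAGCATGCAGTTGGCTCGGCCTCCGGGCAACAGACC-3'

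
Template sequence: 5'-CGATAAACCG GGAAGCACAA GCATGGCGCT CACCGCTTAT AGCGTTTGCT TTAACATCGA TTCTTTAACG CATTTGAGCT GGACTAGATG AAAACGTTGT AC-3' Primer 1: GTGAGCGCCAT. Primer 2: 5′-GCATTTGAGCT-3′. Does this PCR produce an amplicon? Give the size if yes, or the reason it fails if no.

Primer 1 (GTGAGCGCCAT) has reverse complement ATGGCGCTCAC, which matches the top strand at positions 23–33; primer 1 anneals to the top strand there with its 3' end pointing upstream toward position 23.
Primer 2 (GCATTTGAGCT) matches the top strand directly at positions 70–80; it anneals to the bottom strand with its 3' end pointing downstream toward position 80.
The 3' ends diverge (primer 1 extends toward position 1, primer 2 toward position 102), so the primers never converge on a shared product.

No product — the primers' 3' ends point away from each other.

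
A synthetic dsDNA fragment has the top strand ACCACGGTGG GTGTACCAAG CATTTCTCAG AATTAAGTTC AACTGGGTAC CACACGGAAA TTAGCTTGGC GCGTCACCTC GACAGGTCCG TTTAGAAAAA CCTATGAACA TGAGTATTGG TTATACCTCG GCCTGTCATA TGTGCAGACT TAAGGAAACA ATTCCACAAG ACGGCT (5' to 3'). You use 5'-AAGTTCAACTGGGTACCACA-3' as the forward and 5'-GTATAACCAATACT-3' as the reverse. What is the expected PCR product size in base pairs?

Forward primer AAGTTCAACTGGGTACCACA is found on the top strand at positions 35–54.
Taking the reverse complement of GTATAACCAATACT gives AGTATTGGTTATAC, found at positions 113–126 on the template; the primer anneals here to the top strand with its 3' end pointing upstream.
The product runs from position 35 to position 126, so its length is 126 − 35 + 1 = 92 bp.

92 bp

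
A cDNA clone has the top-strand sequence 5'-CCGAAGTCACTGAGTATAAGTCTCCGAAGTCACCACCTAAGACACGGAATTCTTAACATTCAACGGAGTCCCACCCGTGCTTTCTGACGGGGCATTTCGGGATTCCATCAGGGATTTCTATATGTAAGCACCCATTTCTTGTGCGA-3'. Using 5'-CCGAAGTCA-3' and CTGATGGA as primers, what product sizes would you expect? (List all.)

The forward primer CCGAAGTCA matches the top strand at positions 1–9, 24–32.
The reverse primer's reverse complement is TCCATCAG, matching at positions 104–111.
Each forward site pairs with the reverse site to give a product ending at position 111: sizes 111, 88 bp.

111 bp, 88 bp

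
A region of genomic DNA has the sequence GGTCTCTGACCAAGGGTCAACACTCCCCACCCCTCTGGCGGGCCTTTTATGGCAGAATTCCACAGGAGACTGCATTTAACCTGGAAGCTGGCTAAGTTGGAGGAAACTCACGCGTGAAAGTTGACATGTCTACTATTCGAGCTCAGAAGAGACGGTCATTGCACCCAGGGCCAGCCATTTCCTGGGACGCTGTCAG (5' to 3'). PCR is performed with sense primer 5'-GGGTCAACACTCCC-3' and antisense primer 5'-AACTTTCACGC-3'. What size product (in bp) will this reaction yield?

109 bp

Scanning the template, GGGTCAACACTCCC occurs at positions 14–27; this primer anneals to the bottom strand there with its 3' end pointing downstream.
The reverse primer's reverse complement is GCGTGAAAGTT, which matches the template at positions 112–122.
Product length = (reverse-primer end) − (forward-primer start) + 1 = 122 − 14 + 1 = 109 bp.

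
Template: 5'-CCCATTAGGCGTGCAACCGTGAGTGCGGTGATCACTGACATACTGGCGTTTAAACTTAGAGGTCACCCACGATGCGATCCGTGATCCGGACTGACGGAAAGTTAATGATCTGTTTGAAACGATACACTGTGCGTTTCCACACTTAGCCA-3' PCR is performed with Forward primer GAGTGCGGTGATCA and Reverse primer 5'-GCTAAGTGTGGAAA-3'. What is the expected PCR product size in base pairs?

127 bp

Forward primer GAGTGCGGTGATCA is found on the top strand at positions 21–34.
Reverse complement of the reverse primer: TTTCCACACTTAGC. This occurs on the top strand at positions 134–147.
Amplicon spans positions 21–147: 127 bp.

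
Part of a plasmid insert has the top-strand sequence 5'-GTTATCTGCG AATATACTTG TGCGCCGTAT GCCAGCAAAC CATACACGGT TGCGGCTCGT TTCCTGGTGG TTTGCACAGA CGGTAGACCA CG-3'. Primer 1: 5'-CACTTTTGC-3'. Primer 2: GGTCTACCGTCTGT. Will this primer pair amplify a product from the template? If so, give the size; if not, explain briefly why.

Primer 1 (CACTTTTGC) does not match the top strand, and its reverse complement GCAAAAGTG does not match either.
With no annealing site for primer 1, no amplification occurs.

No product — primer 1 has no binding site in the template.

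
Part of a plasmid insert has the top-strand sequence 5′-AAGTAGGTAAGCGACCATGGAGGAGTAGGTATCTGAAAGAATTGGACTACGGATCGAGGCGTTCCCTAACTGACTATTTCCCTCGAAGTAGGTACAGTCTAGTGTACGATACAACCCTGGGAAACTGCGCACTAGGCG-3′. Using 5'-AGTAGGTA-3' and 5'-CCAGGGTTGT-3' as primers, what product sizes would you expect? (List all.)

The forward primer AGTAGGTA matches the top strand at positions 2–9, 24–31, 87–94.
The reverse primer's reverse complement is ACAACCCTGG, matching at positions 111–120.
Each forward site pairs with the reverse site to give a product ending at position 120: sizes 119, 97, 34 bp.

119 bp, 97 bp, 34 bp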